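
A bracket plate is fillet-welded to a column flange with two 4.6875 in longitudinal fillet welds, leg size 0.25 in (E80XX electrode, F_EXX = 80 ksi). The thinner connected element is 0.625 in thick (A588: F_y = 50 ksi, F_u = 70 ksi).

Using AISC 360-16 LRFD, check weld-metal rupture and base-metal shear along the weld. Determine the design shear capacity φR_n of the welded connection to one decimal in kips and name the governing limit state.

59.7 kips (weld metal governs)

Weld metal: throat = 0.707×0.25 = 0.17675 in, L = 2×4.6875 = 9.375 in. φR_n = 0.75 × 0.6 × 80 × 0.17675 × 9.375 = 59.7 kips.
Base metal shear (0.625 in plate): yield φR_n = 1.0×0.6×50×0.625×9.375 = 175.8 kips; rupture φR_n = 0.75×0.6×70×0.625×9.375 = 184.6 kips; take 175.8 kips (yield).
Governing: min(59.7, 175.8) = 59.7 kips → weld metal.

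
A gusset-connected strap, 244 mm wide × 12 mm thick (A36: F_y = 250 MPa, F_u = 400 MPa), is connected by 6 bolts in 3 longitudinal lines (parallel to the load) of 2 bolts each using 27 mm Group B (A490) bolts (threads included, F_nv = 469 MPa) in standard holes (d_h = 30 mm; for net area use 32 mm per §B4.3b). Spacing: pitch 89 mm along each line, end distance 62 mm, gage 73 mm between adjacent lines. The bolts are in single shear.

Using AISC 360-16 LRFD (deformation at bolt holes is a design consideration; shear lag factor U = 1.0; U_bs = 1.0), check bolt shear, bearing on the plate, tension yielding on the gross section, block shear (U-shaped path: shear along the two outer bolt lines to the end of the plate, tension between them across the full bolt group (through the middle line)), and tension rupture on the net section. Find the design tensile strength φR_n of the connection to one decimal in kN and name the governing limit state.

Bolt shear: A_b = π(27)²/4 = 572.56 mm². φR_n = 0.75 × 469 × 572.56 × 6 × 1 = 1208.4 kN.
Bearing (12 mm plate, F_u = 400 MPa): end bolts L_c = 62 − 30/2 = 47, R_n = min(1.2×47×12×400, 2.4×27×12×400) = 270.72 kN/bolt; interior L_c = 89 − 30 = 59, R_n = 311.04 kN/bolt. φR_n = 0.75 × (3×270.72 + 3×311.04) = 1309.0 kN.
Tension yield (gross): A_g = 244×12 = 2928 mm². φR_n = 0.90 × 250 × 2928 = 658.8 kN.
Block shear: shear path 2×[62+1×89] = 2×151 mm, A_gv = 3624, A_nv = 2×(151 − 1.5×32)×12 = 2472 mm²; tension across gage: (146 − 2×32)×12 = 984 mm². R_n = min(0.6×400×2472, 0.6×250×3624) + 1.0×400×984 = min(593.28, 543.6) + 393.6 = 937.2 kN. φR_n = 0.75 × 937.2 = 702.9 kN.
Tension rupture (net): A_n = (244 − 3×32)×12 = 1776 mm² (U = 1.0, A_e = A_n). φR_n = 0.75 × 400 × 1776 = 532.8 kN.
Governing: min(1208.4, 1309.0, 658.8, 702.9, 532.8) = 532.8 kN → net-section rupture.

532.8 kN (net-section rupture governs)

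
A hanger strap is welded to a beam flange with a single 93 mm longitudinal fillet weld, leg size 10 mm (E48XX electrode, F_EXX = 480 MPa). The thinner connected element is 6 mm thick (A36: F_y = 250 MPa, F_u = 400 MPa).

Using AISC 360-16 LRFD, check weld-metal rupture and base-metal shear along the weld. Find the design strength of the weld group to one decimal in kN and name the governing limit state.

Weld metal: throat = 0.707×10 = 7.07 mm, L = 93 mm. φR_n = 0.75 × 0.6 × 480 × 7.07 × 93 = 142.0 kN.
Base metal shear (6 mm plate): yield φR_n = 1.0×0.6×250×6×93 = 83.7 kN; rupture φR_n = 0.75×0.6×400×6×93 = 100.4 kN; take 83.7 kN (yield).
Governing: min(142.0, 83.7) = 83.7 kN → base-metal shear.

83.7 kN (base-metal shear governs)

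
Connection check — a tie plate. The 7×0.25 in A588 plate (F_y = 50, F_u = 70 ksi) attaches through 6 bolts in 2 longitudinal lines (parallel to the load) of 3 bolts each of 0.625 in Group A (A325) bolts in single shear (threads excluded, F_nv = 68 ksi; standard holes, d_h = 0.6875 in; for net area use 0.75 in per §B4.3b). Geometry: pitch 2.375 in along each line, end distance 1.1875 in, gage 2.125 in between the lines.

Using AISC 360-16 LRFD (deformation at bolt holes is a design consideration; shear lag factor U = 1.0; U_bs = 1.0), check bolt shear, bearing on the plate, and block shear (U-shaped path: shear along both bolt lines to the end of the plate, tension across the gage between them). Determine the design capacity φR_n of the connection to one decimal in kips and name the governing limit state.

82.0 kips (block shear governs)

Bolt shear: A_b = π(0.625)²/4 = 0.3068 in². φR_n = 0.75 × 68 × 0.3068 × 6 × 1 = 93.9 kips.
Bearing (0.25 in plate, F_u = 70 ksi): end bolts L_c = 1.1875 − 0.6875/2 = 0.84375, R_n = min(1.2×0.84375×0.25×70, 2.4×0.625×0.25×70) = 17.719 kips/bolt; interior L_c = 2.375 − 0.6875 = 1.6875, R_n = 26.25 kips/bolt. φR_n = 0.75 × (2×17.719 + 4×26.25) = 105.3 kips.
Block shear: shear path 2×[1.1875+2×2.375] = 2×5.9375 in, A_gv = 2.9688, A_nv = 2×(5.9375 − 2.5×0.75)×0.25 = 2.0313 in²; tension across gage: (2.125 − 1×0.75)×0.25 = 0.34375 in². R_n = min(0.6×70×2.0313, 0.6×50×2.9688) + 1.0×70×0.34375 = min(85.315, 89.064) + 24.063 = 109.38 kips. φR_n = 0.75 × 109.38 = 82.0 kips.
Governing: min(93.9, 105.3, 82.0) = 82.0 kips → block shear.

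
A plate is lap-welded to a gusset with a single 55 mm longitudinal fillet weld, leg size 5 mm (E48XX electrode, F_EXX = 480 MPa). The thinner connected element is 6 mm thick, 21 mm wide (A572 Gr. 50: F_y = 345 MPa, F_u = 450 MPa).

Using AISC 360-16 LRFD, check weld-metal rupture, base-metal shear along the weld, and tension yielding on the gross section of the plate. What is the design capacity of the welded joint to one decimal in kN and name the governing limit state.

Weld metal: throat = 0.707×5 = 3.535 mm, L = 55 mm. φR_n = 0.75 × 0.6 × 480 × 3.535 × 55 = 42.0 kN.
Base metal shear (6 mm plate): yield φR_n = 1.0×0.6×345×6×55 = 68.3 kN; rupture φR_n = 0.75×0.6×450×6×55 = 66.8 kN; take 66.8 kN (rupture).
Tension yield (gross): A_g = 21×6 = 126 mm². φR_n = 0.90 × 345 × 126 = 39.1 kN.
Governing: min(42.0, 66.8, 39.1) = 39.1 kN → gross-section yield.

39.1 kN (gross-section yield governs)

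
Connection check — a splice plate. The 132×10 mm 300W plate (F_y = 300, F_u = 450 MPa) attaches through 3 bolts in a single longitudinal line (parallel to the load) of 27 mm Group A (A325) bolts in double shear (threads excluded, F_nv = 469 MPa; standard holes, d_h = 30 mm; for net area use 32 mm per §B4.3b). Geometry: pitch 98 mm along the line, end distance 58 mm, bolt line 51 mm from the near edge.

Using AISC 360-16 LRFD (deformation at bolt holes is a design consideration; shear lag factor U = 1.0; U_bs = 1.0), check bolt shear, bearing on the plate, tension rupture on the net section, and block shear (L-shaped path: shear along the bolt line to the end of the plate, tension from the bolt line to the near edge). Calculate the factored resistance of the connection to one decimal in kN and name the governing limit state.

Bolt shear: A_b = π(27)²/4 = 572.56 mm². φR_n = 0.75 × 469 × 572.56 × 3 × 2 = 1208.4 kN.
Bearing (10 mm plate, F_u = 450 MPa): end bolts L_c = 58 − 30/2 = 43, R_n = min(1.2×43×10×450, 2.4×27×10×450) = 232.2 kN/bolt; interior L_c = 98 − 30 = 68, R_n = 291.6 kN/bolt. φR_n = 0.75 × (1×232.2 + 2×291.6) = 611.6 kN.
Tension rupture (net): A_n = (132 − 1×32)×10 = 1000 mm² (U = 1.0, A_e = A_n). φR_n = 0.75 × 450 × 1000 = 337.5 kN.
Block shear: shear path 1×[58+2×98] = 1×254 mm, A_gv = 2540, A_nv = 1×(254 − 2.5×32)×10 = 1740 mm²; tension to near edge: (51 − 0.5×32)×10 = 350 mm². R_n = min(0.6×450×1740, 0.6×300×2540) + 1.0×450×350 = min(469.8, 457.2) + 157.5 = 614.7 kN. φR_n = 0.75 × 614.7 = 461.0 kN.
Governing: min(1208.4, 611.6, 337.5, 461.0) = 337.5 kN → net-section rupture.

337.5 kN (net-section rupture governs)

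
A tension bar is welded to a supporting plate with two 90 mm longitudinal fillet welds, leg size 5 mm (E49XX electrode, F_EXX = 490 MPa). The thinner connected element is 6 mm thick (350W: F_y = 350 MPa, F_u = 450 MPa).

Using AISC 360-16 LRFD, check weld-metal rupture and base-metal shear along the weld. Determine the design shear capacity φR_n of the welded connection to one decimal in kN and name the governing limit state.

Weld metal: throat = 0.707×5 = 3.535 mm, L = 2×90 = 180 mm. φR_n = 0.75 × 0.6 × 490 × 3.535 × 180 = 140.3 kN.
Base metal shear (6 mm plate): yield φR_n = 1.0×0.6×350×6×180 = 226.8 kN; rupture φR_n = 0.75×0.6×450×6×180 = 218.7 kN; take 218.7 kN (rupture).
Governing: min(140.3, 218.7) = 140.3 kN → weld metal.

140.3 kN (weld metal governs)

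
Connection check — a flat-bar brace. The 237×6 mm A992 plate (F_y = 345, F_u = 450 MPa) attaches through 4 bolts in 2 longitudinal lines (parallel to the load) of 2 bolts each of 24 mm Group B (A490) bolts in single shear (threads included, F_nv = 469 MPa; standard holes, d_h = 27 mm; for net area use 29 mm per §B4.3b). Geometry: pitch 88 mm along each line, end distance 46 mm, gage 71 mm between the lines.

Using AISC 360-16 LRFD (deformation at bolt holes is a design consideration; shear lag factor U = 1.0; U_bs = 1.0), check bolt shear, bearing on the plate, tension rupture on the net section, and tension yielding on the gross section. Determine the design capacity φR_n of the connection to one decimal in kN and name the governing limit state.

Bolt shear: A_b = π(24)²/4 = 452.39 mm². φR_n = 0.75 × 469 × 452.39 × 4 × 1 = 636.5 kN.
Bearing (6 mm plate, F_u = 450 MPa): end bolts L_c = 46 − 27/2 = 32.5, R_n = min(1.2×32.5×6×450, 2.4×24×6×450) = 105.3 kN/bolt; interior L_c = 88 − 27 = 61, R_n = 155.52 kN/bolt. φR_n = 0.75 × (2×105.3 + 2×155.52) = 391.2 kN.
Tension rupture (net): A_n = (237 − 2×29)×6 = 1074 mm² (U = 1.0, A_e = A_n). φR_n = 0.75 × 450 × 1074 = 362.5 kN.
Tension yield (gross): A_g = 237×6 = 1422 mm². φR_n = 0.90 × 345 × 1422 = 441.5 kN.
Governing: min(636.5, 391.2, 362.5, 441.5) = 362.5 kN → net-section rupture.

362.5 kN (net-section rupture governs)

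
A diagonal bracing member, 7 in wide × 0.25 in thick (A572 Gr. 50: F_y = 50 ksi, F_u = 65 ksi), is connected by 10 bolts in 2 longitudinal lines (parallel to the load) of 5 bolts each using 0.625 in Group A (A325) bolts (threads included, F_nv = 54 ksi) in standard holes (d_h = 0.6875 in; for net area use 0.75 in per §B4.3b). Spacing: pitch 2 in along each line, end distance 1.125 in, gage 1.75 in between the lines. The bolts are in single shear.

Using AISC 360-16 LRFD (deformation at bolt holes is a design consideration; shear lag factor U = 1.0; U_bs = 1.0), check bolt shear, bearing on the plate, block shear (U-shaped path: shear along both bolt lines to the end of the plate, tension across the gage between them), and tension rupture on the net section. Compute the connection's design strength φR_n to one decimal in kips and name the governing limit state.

Bolt shear: A_b = π(0.625)²/4 = 0.3068 in². φR_n = 0.75 × 54 × 0.3068 × 10 × 1 = 124.3 kips.
Bearing (0.25 in plate, F_u = 65 ksi): end bolts L_c = 1.125 − 0.6875/2 = 0.78125, R_n = min(1.2×0.78125×0.25×65, 2.4×0.625×0.25×65) = 15.234 kips/bolt; interior L_c = 2 − 0.6875 = 1.3125, R_n = 24.375 kips/bolt. φR_n = 0.75 × (2×15.234 + 8×24.375) = 169.1 kips.
Block shear: shear path 2×[1.125+4×2] = 2×9.125 in, A_gv = 4.5625, A_nv = 2×(9.125 − 4.5×0.75)×0.25 = 2.875 in²; tension across gage: (1.75 − 1×0.75)×0.25 = 0.25 in². R_n = min(0.6×65×2.875, 0.6×50×4.5625) + 1.0×65×0.25 = min(112.13, 136.88) + 16.25 = 128.38 kips. φR_n = 0.75 × 128.38 = 96.3 kips.
Tension rupture (net): A_n = (7 − 2×0.75)×0.25 = 1.375 in² (U = 1.0, A_e = A_n). φR_n = 0.75 × 65 × 1.375 = 67.0 kips.
Governing: min(124.3, 169.1, 96.3, 67.0) = 67.0 kips → net-section rupture.

67.0 kips (net-section rupture governs)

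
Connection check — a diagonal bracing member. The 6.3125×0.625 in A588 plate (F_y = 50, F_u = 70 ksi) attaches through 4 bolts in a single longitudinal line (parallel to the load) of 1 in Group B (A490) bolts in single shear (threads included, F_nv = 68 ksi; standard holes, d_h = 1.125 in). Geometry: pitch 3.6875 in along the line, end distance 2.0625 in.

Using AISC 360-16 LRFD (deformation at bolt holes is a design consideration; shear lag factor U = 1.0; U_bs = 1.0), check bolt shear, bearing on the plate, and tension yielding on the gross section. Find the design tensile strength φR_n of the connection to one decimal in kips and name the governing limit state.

Bolt shear: A_b = π(1)²/4 = 0.7854 in². φR_n = 0.75 × 68 × 0.7854 × 4 × 1 = 160.2 kips.
Bearing (0.625 in plate, F_u = 70 ksi): end bolts L_c = 2.0625 − 1.125/2 = 1.5, R_n = min(1.2×1.5×0.625×70, 2.4×1×0.625×70) = 78.75 kips/bolt; interior L_c = 3.6875 − 1.125 = 2.5625, R_n = 105 kips/bolt. φR_n = 0.75 × (1×78.75 + 3×105) = 295.3 kips.
Tension yield (gross): A_g = 6.3125×0.625 = 3.9453 in². φR_n = 0.90 × 50 × 3.9453 = 177.5 kips.
Governing: min(160.2, 295.3, 177.5) = 160.2 kips → bolt shear.

160.2 kips (bolt shear governs)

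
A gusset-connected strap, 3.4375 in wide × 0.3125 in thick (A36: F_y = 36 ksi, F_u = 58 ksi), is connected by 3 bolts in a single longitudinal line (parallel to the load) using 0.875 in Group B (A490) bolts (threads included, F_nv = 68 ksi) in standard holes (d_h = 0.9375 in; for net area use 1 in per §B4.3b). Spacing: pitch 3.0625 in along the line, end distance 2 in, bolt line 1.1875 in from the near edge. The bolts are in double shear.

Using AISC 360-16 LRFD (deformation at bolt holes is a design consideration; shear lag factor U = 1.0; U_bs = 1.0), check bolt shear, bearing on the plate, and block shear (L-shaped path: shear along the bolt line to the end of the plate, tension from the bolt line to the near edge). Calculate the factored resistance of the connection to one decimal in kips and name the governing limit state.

50.5 kips (block shear governs)

Bolt shear: A_b = π(0.875)²/4 = 0.60132 in². φR_n = 0.75 × 68 × 0.60132 × 3 × 2 = 184.0 kips.
Bearing (0.3125 in plate, F_u = 58 ksi): end bolts L_c = 2 − 0.9375/2 = 1.53125, R_n = min(1.2×1.53125×0.3125×58, 2.4×0.875×0.3125×58) = 33.305 kips/bolt; interior L_c = 3.0625 − 0.9375 = 2.125, R_n = 38.063 kips/bolt. φR_n = 0.75 × (1×33.305 + 2×38.063) = 82.1 kips.
Block shear: shear path 1×[2+2×3.0625] = 1×8.125 in, A_gv = 2.5391, A_nv = 1×(8.125 − 2.5×1)×0.3125 = 1.7578 in²; tension to near edge: (1.1875 − 0.5×1)×0.3125 = 0.21484 in². R_n = min(0.6×58×1.7578, 0.6×36×2.5391) + 1.0×58×0.21484 = min(61.171, 54.845) + 12.461 = 67.306 kips. φR_n = 0.75 × 67.306 = 50.5 kips.
Governing: min(184.0, 82.1, 50.5) = 50.5 kips → block shear.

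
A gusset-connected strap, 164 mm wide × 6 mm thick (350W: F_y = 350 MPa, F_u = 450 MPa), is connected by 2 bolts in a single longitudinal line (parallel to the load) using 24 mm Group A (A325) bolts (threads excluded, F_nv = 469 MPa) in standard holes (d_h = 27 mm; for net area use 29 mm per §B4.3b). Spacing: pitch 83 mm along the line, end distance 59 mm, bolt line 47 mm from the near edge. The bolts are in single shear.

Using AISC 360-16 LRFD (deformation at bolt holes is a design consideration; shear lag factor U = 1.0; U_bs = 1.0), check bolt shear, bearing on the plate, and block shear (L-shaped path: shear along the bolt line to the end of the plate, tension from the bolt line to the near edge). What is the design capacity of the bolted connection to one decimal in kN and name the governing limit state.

Bolt shear: A_b = π(24)²/4 = 452.39 mm². φR_n = 0.75 × 469 × 452.39 × 2 × 1 = 318.3 kN.
Bearing (6 mm plate, F_u = 450 MPa): end bolts L_c = 59 − 27/2 = 45.5, R_n = min(1.2×45.5×6×450, 2.4×24×6×450) = 147.42 kN/bolt; interior L_c = 83 − 27 = 56, R_n = 155.52 kN/bolt. φR_n = 0.75 × (1×147.42 + 1×155.52) = 227.2 kN.
Block shear: shear path 1×[59+1×83] = 1×142 mm, A_gv = 852, A_nv = 1×(142 − 1.5×29)×6 = 591 mm²; tension to near edge: (47 − 0.5×29)×6 = 195 mm². R_n = min(0.6×450×591, 0.6×350×852) + 1.0×450×195 = min(159.57, 178.92) + 87.75 = 247.32 kN. φR_n = 0.75 × 247.32 = 185.5 kN.
Governing: min(318.3, 227.2, 185.5) = 185.5 kN → block shear.

185.5 kN (block shear governs)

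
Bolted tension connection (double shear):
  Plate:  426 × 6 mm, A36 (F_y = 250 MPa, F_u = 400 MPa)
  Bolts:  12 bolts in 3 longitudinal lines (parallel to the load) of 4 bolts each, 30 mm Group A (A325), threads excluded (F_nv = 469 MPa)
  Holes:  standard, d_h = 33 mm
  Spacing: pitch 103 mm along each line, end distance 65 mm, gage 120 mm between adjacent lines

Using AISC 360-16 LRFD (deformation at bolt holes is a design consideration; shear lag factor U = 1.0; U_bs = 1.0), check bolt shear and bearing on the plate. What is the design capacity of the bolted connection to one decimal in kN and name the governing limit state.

Bolt shear: A_b = π(30)²/4 = 706.86 mm². φR_n = 0.75 × 469 × 706.86 × 12 × 2 = 5967.3 kN.
Bearing (6 mm plate, F_u = 400 MPa): end bolts L_c = 65 − 33/2 = 48.5, R_n = min(1.2×48.5×6×400, 2.4×30×6×400) = 139.68 kN/bolt; interior L_c = 103 − 33 = 70, R_n = 172.8 kN/bolt. φR_n = 0.75 × (3×139.68 + 9×172.8) = 1480.7 kN.
Governing: min(5967.3, 1480.7) = 1480.7 kN → bearing.

1480.7 kN (bearing governs)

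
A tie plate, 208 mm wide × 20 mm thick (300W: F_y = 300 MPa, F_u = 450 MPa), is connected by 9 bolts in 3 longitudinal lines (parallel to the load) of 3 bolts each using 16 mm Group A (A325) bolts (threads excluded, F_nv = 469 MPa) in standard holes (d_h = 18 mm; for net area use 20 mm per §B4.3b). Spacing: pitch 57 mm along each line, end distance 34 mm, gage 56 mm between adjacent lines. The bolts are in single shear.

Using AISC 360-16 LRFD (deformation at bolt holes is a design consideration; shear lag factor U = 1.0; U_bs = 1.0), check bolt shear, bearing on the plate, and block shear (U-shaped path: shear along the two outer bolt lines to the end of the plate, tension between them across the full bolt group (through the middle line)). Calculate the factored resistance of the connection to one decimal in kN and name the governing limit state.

636.5 kN (bolt shear governs)

Bolt shear: A_b = π(16)²/4 = 201.06 mm². φR_n = 0.75 × 469 × 201.06 × 9 × 1 = 636.5 kN.
Bearing (20 mm plate, F_u = 450 MPa): end bolts L_c = 34 − 18/2 = 25, R_n = min(1.2×25×20×450, 2.4×16×20×450) = 270 kN/bolt; interior L_c = 57 − 18 = 39, R_n = 345.6 kN/bolt. φR_n = 0.75 × (3×270 + 6×345.6) = 2162.7 kN.
Block shear: shear path 2×[34+2×57] = 2×148 mm, A_gv = 5920, A_nv = 2×(148 − 2.5×20)×20 = 3920 mm²; tension across gage: (112 − 2×20)×20 = 1440 mm². R_n = min(0.6×450×3920, 0.6×300×5920) + 1.0×450×1440 = min(1058.4, 1065.6) + 648 = 1706.4 kN. φR_n = 0.75 × 1706.4 = 1279.8 kN.
Governing: min(636.5, 2162.7, 1279.8) = 636.5 kN → bolt shear.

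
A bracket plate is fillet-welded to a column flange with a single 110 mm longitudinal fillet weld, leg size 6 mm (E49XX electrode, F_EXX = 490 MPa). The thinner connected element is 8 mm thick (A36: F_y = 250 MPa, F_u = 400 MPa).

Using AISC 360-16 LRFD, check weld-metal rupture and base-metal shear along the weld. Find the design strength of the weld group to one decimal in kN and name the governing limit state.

102.9 kN (weld metal governs)

Weld metal: throat = 0.707×6 = 4.242 mm, L = 110 mm. φR_n = 0.75 × 0.6 × 490 × 4.242 × 110 = 102.9 kN.
Base metal shear (8 mm plate): yield φR_n = 1.0×0.6×250×8×110 = 132.0 kN; rupture φR_n = 0.75×0.6×400×8×110 = 158.4 kN; take 132.0 kN (yield).
Governing: min(102.9, 132.0) = 102.9 kN → weld metal.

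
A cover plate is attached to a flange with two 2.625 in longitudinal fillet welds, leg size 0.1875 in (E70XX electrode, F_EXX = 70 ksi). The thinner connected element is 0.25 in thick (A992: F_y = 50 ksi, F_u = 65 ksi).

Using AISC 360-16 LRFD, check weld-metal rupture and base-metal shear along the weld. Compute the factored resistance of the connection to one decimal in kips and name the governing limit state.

Weld metal: throat = 0.707×0.1875 = 0.13256 in, L = 2×2.625 = 5.25 in. φR_n = 0.75 × 0.6 × 70 × 0.13256 × 5.25 = 21.9 kips.
Base metal shear (0.25 in plate): yield φR_n = 1.0×0.6×50×0.25×5.25 = 39.4 kips; rupture φR_n = 0.75×0.6×65×0.25×5.25 = 38.4 kips; take 38.4 kips (rupture).
Governing: min(21.9, 38.4) = 21.9 kips → weld metal.

21.9 kips (weld metal governs)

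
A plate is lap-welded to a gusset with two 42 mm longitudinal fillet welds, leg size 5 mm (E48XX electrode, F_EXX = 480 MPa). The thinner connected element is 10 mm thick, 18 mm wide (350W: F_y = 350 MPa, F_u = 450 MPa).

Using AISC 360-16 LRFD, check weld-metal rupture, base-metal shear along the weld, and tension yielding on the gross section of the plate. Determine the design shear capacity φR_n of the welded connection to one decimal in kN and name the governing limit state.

56.7 kN (gross-section yield governs)

Weld metal: throat = 0.707×5 = 3.535 mm, L = 2×42 = 84 mm. φR_n = 0.75 × 0.6 × 480 × 3.535 × 84 = 64.1 kN.
Base metal shear (10 mm plate): yield φR_n = 1.0×0.6×350×10×84 = 176.4 kN; rupture φR_n = 0.75×0.6×450×10×84 = 170.1 kN; take 170.1 kN (rupture).
Tension yield (gross): A_g = 18×10 = 180 mm². φR_n = 0.90 × 350 × 180 = 56.7 kN.
Governing: min(64.1, 170.1, 56.7) = 56.7 kN → gross-section yield.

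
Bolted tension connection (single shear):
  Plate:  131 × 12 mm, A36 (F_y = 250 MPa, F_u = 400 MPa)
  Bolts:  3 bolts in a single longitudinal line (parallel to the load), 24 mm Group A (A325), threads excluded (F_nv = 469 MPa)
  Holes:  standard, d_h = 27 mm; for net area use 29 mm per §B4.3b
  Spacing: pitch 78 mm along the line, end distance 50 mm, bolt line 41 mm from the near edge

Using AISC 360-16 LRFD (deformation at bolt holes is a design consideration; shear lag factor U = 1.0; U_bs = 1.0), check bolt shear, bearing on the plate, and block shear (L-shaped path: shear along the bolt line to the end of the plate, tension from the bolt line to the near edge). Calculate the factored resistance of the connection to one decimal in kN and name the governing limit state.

373.5 kN (block shear governs)

Bolt shear: A_b = π(24)²/4 = 452.39 mm². φR_n = 0.75 × 469 × 452.39 × 3 × 1 = 477.4 kN.
Bearing (12 mm plate, F_u = 400 MPa): end bolts L_c = 50 − 27/2 = 36.5, R_n = min(1.2×36.5×12×400, 2.4×24×12×400) = 210.24 kN/bolt; interior L_c = 78 − 27 = 51, R_n = 276.48 kN/bolt. φR_n = 0.75 × (1×210.24 + 2×276.48) = 572.4 kN.
Block shear: shear path 1×[50+2×78] = 1×206 mm, A_gv = 2472, A_nv = 1×(206 − 2.5×29)×12 = 1602 mm²; tension to near edge: (41 − 0.5×29)×12 = 318 mm². R_n = min(0.6×400×1602, 0.6×250×2472) + 1.0×400×318 = min(384.48, 370.8) + 127.2 = 498 kN. φR_n = 0.75 × 498 = 373.5 kN.
Governing: min(477.4, 572.4, 373.5) = 373.5 kN → block shear.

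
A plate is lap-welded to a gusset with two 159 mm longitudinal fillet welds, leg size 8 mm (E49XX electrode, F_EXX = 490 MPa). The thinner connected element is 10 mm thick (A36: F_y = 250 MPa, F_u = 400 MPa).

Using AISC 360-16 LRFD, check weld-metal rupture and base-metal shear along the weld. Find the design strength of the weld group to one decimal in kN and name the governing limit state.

Weld metal: throat = 0.707×8 = 5.656 mm, L = 2×159 = 318 mm. φR_n = 0.75 × 0.6 × 490 × 5.656 × 318 = 396.6 kN.
Base metal shear (10 mm plate): yield φR_n = 1.0×0.6×250×10×318 = 477.0 kN; rupture φR_n = 0.75×0.6×400×10×318 = 572.4 kN; take 477.0 kN (yield).
Governing: min(396.6, 477.0) = 396.6 kN → weld metal.

396.6 kN (weld metal governs)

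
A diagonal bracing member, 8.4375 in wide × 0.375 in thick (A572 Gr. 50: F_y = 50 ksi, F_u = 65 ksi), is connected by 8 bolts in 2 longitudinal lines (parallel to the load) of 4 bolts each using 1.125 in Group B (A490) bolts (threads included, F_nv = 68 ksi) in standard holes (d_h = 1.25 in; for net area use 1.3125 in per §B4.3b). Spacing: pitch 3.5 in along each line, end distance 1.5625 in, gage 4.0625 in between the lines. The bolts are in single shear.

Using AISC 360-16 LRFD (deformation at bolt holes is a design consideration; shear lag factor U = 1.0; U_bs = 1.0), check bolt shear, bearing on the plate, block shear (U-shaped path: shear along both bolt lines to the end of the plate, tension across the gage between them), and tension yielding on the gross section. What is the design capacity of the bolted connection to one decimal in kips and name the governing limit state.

142.4 kips (gross-section yield governs)

Bolt shear: A_b = π(1.125)²/4 = 0.99402 in². φR_n = 0.75 × 68 × 0.99402 × 8 × 1 = 405.6 kips.
Bearing (0.375 in plate, F_u = 65 ksi): end bolts L_c = 1.5625 − 1.25/2 = 0.9375, R_n = min(1.2×0.9375×0.375×65, 2.4×1.125×0.375×65) = 27.422 kips/bolt; interior L_c = 3.5 − 1.25 = 2.25, R_n = 65.813 kips/bolt. φR_n = 0.75 × (2×27.422 + 6×65.813) = 337.3 kips.
Block shear: shear path 2×[1.5625+3×3.5] = 2×12.0625 in, A_gv = 9.0469, A_nv = 2×(12.0625 − 3.5×1.3125)×0.375 = 5.6016 in²; tension across gage: (4.0625 − 1×1.3125)×0.375 = 1.0313 in². R_n = min(0.6×65×5.6016, 0.6×50×9.0469) + 1.0×65×1.0313 = min(218.46, 271.41) + 67.035 = 285.5 kips. φR_n = 0.75 × 285.5 = 214.1 kips.
Tension yield (gross): A_g = 8.4375×0.375 = 3.1641 in². φR_n = 0.90 × 50 × 3.1641 = 142.4 kips.
Governing: min(405.6, 337.3, 214.1, 142.4) = 142.4 kips → gross-section yield.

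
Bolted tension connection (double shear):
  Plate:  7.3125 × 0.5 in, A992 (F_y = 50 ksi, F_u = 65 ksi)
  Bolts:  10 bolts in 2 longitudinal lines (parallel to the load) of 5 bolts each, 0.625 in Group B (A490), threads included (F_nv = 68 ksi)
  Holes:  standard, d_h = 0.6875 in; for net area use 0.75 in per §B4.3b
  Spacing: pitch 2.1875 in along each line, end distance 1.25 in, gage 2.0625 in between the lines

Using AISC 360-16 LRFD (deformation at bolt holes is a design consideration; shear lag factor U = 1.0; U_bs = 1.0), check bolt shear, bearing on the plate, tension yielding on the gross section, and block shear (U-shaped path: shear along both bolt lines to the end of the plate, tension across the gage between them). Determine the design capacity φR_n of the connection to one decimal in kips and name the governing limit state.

164.5 kips (gross-section yield governs)

Bolt shear: A_b = π(0.625)²/4 = 0.3068 in². φR_n = 0.75 × 68 × 0.3068 × 10 × 2 = 312.9 kips.
Bearing (0.5 in plate, F_u = 65 ksi): end bolts L_c = 1.25 − 0.6875/2 = 0.90625, R_n = min(1.2×0.90625×0.5×65, 2.4×0.625×0.5×65) = 35.344 kips/bolt; interior L_c = 2.1875 − 0.6875 = 1.5, R_n = 48.75 kips/bolt. φR_n = 0.75 × (2×35.344 + 8×48.75) = 345.5 kips.
Tension yield (gross): A_g = 7.3125×0.5 = 3.6563 in². φR_n = 0.90 × 50 × 3.6563 = 164.5 kips.
Block shear: shear path 2×[1.25+4×2.1875] = 2×10 in, A_gv = 10, A_nv = 2×(10 − 4.5×0.75)×0.5 = 6.625 in²; tension across gage: (2.0625 − 1×0.75)×0.5 = 0.65625 in². R_n = min(0.6×65×6.625, 0.6×50×10) + 1.0×65×0.65625 = min(258.38, 300) + 42.656 = 301.04 kips. φR_n = 0.75 × 301.04 = 225.8 kips.
Governing: min(312.9, 345.5, 164.5, 225.8) = 164.5 kips → gross-section yield.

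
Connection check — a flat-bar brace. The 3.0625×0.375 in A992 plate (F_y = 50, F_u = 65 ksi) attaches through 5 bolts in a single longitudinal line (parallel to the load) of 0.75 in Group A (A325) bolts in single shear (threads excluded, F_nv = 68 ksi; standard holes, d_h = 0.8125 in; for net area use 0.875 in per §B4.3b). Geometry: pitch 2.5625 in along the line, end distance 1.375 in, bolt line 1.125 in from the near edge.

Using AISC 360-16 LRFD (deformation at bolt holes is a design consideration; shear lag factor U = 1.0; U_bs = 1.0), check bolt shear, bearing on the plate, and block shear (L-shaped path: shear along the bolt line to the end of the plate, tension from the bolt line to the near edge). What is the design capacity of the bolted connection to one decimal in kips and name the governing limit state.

96.9 kips (block shear governs)

Bolt shear: A_b = π(0.75)²/4 = 0.44179 in². φR_n = 0.75 × 68 × 0.44179 × 5 × 1 = 112.7 kips.
Bearing (0.375 in plate, F_u = 65 ksi): end bolts L_c = 1.375 − 0.8125/2 = 0.96875, R_n = min(1.2×0.96875×0.375×65, 2.4×0.75×0.375×65) = 28.336 kips/bolt; interior L_c = 2.5625 − 0.8125 = 1.75, R_n = 43.875 kips/bolt. φR_n = 0.75 × (1×28.336 + 4×43.875) = 152.9 kips.
Block shear: shear path 1×[1.375+4×2.5625] = 1×11.625 in, A_gv = 4.3594, A_nv = 1×(11.625 − 4.5×0.875)×0.375 = 2.8828 in²; tension to near edge: (1.125 − 0.5×0.875)×0.375 = 0.25781 in². R_n = min(0.6×65×2.8828, 0.6×50×4.3594) + 1.0×65×0.25781 = min(112.43, 130.78) + 16.758 = 129.19 kips. φR_n = 0.75 × 129.19 = 96.9 kips.
Governing: min(112.7, 152.9, 96.9) = 96.9 kips → block shear.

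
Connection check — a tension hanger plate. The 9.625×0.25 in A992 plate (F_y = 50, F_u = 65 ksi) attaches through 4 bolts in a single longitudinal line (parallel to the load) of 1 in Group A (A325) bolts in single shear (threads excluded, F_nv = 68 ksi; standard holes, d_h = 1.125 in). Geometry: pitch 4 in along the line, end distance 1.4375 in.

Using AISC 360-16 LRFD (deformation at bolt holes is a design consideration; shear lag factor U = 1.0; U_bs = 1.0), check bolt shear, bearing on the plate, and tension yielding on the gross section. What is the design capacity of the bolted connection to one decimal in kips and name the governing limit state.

Bolt shear: A_b = π(1)²/4 = 0.7854 in². φR_n = 0.75 × 68 × 0.7854 × 4 × 1 = 160.2 kips.
Bearing (0.25 in plate, F_u = 65 ksi): end bolts L_c = 1.4375 − 1.125/2 = 0.875, R_n = min(1.2×0.875×0.25×65, 2.4×1×0.25×65) = 17.063 kips/bolt; interior L_c = 4 − 1.125 = 2.875, R_n = 39 kips/bolt. φR_n = 0.75 × (1×17.063 + 3×39) = 100.5 kips.
Tension yield (gross): A_g = 9.625×0.25 = 2.4063 in². φR_n = 0.90 × 50 × 2.4063 = 108.3 kips.
Governing: min(160.2, 100.5, 108.3) = 100.5 kips → bearing.

100.5 kips (bearing governs)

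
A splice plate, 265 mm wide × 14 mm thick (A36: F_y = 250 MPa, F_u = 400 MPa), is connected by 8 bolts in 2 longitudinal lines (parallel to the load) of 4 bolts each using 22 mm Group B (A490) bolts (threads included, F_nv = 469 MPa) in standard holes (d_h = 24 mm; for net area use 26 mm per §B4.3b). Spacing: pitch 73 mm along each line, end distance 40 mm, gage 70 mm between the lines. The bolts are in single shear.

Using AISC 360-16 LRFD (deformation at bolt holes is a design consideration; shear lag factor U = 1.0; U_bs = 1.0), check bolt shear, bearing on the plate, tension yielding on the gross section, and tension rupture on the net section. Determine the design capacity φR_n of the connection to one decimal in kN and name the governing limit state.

834.8 kN (gross-section yield governs)

Bolt shear: A_b = π(22)²/4 = 380.13 mm². φR_n = 0.75 × 469 × 380.13 × 8 × 1 = 1069.7 kN.
Bearing (14 mm plate, F_u = 400 MPa): end bolts L_c = 40 − 24/2 = 28, R_n = min(1.2×28×14×400, 2.4×22×14×400) = 188.16 kN/bolt; interior L_c = 73 − 24 = 49, R_n = 295.68 kN/bolt. φR_n = 0.75 × (2×188.16 + 6×295.68) = 1612.8 kN.
Tension yield (gross): A_g = 265×14 = 3710 mm². φR_n = 0.90 × 250 × 3710 = 834.8 kN.
Tension rupture (net): A_n = (265 − 2×26)×14 = 2982 mm² (U = 1.0, A_e = A_n). φR_n = 0.75 × 400 × 2982 = 894.6 kN.
Governing: min(1069.7, 1612.8, 834.8, 894.6) = 834.8 kN → gross-section yield.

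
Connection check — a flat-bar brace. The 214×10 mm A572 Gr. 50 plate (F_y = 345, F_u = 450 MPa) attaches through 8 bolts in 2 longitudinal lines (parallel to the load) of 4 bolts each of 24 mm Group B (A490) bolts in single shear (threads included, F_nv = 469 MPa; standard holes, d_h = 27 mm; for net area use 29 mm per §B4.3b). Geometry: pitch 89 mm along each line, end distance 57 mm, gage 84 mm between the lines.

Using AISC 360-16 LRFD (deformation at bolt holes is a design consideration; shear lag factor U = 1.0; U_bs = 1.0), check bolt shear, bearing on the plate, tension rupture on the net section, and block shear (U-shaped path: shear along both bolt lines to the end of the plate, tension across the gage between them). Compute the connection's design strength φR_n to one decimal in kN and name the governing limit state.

Bolt shear: A_b = π(24)²/4 = 452.39 mm². φR_n = 0.75 × 469 × 452.39 × 8 × 1 = 1273.0 kN.
Bearing (10 mm plate, F_u = 450 MPa): end bolts L_c = 57 − 27/2 = 43.5, R_n = min(1.2×43.5×10×450, 2.4×24×10×450) = 234.9 kN/bolt; interior L_c = 89 − 27 = 62, R_n = 259.2 kN/bolt. φR_n = 0.75 × (2×234.9 + 6×259.2) = 1518.8 kN.
Tension rupture (net): A_n = (214 − 2×29)×10 = 1560 mm² (U = 1.0, A_e = A_n). φR_n = 0.75 × 450 × 1560 = 526.5 kN.
Block shear: shear path 2×[57+3×89] = 2×324 mm, A_gv = 6480, A_nv = 2×(324 − 3.5×29)×10 = 4450 mm²; tension across gage: (84 − 1×29)×10 = 550 mm². R_n = min(0.6×450×4450, 0.6×345×6480) + 1.0×450×550 = min(1201.5, 1341.4) + 247.5 = 1449 kN. φR_n = 0.75 × 1449 = 1086.8 kN.
Governing: min(1273.0, 1518.8, 526.5, 1086.8) = 526.5 kN → net-section rupture.

526.5 kN (net-section rupture governs)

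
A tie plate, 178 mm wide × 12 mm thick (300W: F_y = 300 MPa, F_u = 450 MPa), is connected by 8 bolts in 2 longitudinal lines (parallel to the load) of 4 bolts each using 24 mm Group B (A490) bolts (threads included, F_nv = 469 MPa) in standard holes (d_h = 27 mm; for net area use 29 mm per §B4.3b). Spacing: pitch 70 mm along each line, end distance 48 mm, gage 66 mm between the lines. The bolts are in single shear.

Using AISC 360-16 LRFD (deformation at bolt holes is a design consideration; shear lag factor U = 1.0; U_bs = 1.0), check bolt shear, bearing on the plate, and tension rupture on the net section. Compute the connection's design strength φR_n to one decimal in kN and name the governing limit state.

Bolt shear: A_b = π(24)²/4 = 452.39 mm². φR_n = 0.75 × 469 × 452.39 × 8 × 1 = 1273.0 kN.
Bearing (12 mm plate, F_u = 450 MPa): end bolts L_c = 48 − 27/2 = 34.5, R_n = min(1.2×34.5×12×450, 2.4×24×12×450) = 223.56 kN/bolt; interior L_c = 70 − 27 = 43, R_n = 278.64 kN/bolt. φR_n = 0.75 × (2×223.56 + 6×278.64) = 1589.2 kN.
Tension rupture (net): A_n = (178 − 2×29)×12 = 1440 mm² (U = 1.0, A_e = A_n). φR_n = 0.75 × 450 × 1440 = 486.0 kN.
Governing: min(1273.0, 1589.2, 486.0) = 486.0 kN → net-section rupture.

486.0 kN (net-section rupture governs)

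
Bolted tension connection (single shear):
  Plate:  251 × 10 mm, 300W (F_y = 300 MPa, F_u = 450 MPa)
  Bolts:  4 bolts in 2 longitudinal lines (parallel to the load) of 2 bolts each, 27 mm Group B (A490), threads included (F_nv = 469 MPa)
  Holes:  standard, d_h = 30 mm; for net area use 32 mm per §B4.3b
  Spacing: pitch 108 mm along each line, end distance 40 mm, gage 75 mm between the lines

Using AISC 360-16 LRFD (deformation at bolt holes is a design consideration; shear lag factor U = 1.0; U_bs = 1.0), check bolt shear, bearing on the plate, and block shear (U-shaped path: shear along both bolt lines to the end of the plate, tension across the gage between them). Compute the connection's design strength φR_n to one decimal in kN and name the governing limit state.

544.7 kN (block shear governs)

Bolt shear: A_b = π(27)²/4 = 572.56 mm². φR_n = 0.75 × 469 × 572.56 × 4 × 1 = 805.6 kN.
Bearing (10 mm plate, F_u = 450 MPa): end bolts L_c = 40 − 30/2 = 25, R_n = min(1.2×25×10×450, 2.4×27×10×450) = 135 kN/bolt; interior L_c = 108 − 30 = 78, R_n = 291.6 kN/bolt. φR_n = 0.75 × (2×135 + 2×291.6) = 639.9 kN.
Block shear: shear path 2×[40+1×108] = 2×148 mm, A_gv = 2960, A_nv = 2×(148 − 1.5×32)×10 = 2000 mm²; tension across gage: (75 − 1×32)×10 = 430 mm². R_n = min(0.6×450×2000, 0.6×300×2960) + 1.0×450×430 = min(540, 532.8) + 193.5 = 726.3 kN. φR_n = 0.75 × 726.3 = 544.7 kN.
Governing: min(805.6, 639.9, 544.7) = 544.7 kN → block shear.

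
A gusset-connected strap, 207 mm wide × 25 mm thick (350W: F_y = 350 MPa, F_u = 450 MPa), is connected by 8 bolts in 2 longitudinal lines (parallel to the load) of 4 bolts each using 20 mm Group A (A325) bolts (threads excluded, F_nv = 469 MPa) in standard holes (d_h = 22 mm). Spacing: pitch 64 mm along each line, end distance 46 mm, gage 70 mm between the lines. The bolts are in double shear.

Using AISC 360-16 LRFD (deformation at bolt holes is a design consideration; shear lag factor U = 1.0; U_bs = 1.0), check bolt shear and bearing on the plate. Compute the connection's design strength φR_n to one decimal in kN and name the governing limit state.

Bolt shear: A_b = π(20)²/4 = 314.16 mm². φR_n = 0.75 × 469 × 314.16 × 8 × 2 = 1768.1 kN.
Bearing (25 mm plate, F_u = 450 MPa): end bolts L_c = 46 − 22/2 = 35, R_n = min(1.2×35×25×450, 2.4×20×25×450) = 472.5 kN/bolt; interior L_c = 64 − 22 = 42, R_n = 540 kN/bolt. φR_n = 0.75 × (2×472.5 + 6×540) = 3138.8 kN.
Governing: min(1768.1, 3138.8) = 1768.1 kN → bolt shear.

1768.1 kN (bolt shear governs)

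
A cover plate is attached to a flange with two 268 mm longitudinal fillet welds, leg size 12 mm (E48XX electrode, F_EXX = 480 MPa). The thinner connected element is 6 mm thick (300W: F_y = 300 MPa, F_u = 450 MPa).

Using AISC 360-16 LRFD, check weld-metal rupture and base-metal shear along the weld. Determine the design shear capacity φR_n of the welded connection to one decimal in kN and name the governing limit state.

578.9 kN (base-metal shear governs)

Weld metal: throat = 0.707×12 = 8.484 mm, L = 2×268 = 536 mm. φR_n = 0.75 × 0.6 × 480 × 8.484 × 536 = 982.2 kN.
Base metal shear (6 mm plate): yield φR_n = 1.0×0.6×300×6×536 = 578.9 kN; rupture φR_n = 0.75×0.6×450×6×536 = 651.2 kN; take 578.9 kN (yield).
Governing: min(982.2, 578.9) = 578.9 kN → base-metal shear.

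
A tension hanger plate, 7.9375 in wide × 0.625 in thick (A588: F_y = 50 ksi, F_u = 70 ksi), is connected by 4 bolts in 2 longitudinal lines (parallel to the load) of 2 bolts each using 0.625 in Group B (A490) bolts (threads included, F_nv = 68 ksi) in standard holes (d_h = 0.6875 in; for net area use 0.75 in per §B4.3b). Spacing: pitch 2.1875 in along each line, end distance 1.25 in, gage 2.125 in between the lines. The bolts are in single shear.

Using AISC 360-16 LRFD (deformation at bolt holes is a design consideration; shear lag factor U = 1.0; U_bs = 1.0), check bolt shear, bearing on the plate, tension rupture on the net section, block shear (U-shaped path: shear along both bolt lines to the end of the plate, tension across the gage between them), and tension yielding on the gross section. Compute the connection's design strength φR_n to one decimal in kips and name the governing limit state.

Bolt shear: A_b = π(0.625)²/4 = 0.3068 in². φR_n = 0.75 × 68 × 0.3068 × 4 × 1 = 62.6 kips.
Bearing (0.625 in plate, F_u = 70 ksi): end bolts L_c = 1.25 − 0.6875/2 = 0.90625, R_n = min(1.2×0.90625×0.625×70, 2.4×0.625×0.625×70) = 47.578 kips/bolt; interior L_c = 2.1875 − 0.6875 = 1.5, R_n = 65.625 kips/bolt. φR_n = 0.75 × (2×47.578 + 2×65.625) = 169.8 kips.
Tension rupture (net): A_n = (7.9375 − 2×0.75)×0.625 = 4.0234 in² (U = 1.0, A_e = A_n). φR_n = 0.75 × 70 × 4.0234 = 211.2 kips.
Block shear: shear path 2×[1.25+1×2.1875] = 2×3.4375 in, A_gv = 4.2969, A_nv = 2×(3.4375 − 1.5×0.75)×0.625 = 2.8906 in²; tension across gage: (2.125 − 1×0.75)×0.625 = 0.85938 in². R_n = min(0.6×70×2.8906, 0.6×50×4.2969) + 1.0×70×0.85938 = min(121.41, 128.91) + 60.157 = 181.57 kips. φR_n = 0.75 × 181.57 = 136.2 kips.
Tension yield (gross): A_g = 7.9375×0.625 = 4.9609 in². φR_n = 0.90 × 50 × 4.9609 = 223.2 kips.
Governing: min(62.6, 169.8, 211.2, 136.2, 223.2) = 62.6 kips → bolt shear.

62.6 kips (bolt shear governs)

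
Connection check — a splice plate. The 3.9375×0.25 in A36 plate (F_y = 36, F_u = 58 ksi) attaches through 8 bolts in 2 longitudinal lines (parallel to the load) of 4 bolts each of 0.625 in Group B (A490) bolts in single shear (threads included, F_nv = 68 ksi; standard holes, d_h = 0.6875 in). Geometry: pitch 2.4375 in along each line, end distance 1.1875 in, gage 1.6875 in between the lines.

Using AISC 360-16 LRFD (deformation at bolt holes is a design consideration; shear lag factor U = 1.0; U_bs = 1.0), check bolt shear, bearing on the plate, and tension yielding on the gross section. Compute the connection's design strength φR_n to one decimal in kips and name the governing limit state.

Bolt shear: A_b = π(0.625)²/4 = 0.3068 in². φR_n = 0.75 × 68 × 0.3068 × 8 × 1 = 125.2 kips.
Bearing (0.25 in plate, F_u = 58 ksi): end bolts L_c = 1.1875 − 0.6875/2 = 0.84375, R_n = min(1.2×0.84375×0.25×58, 2.4×0.625×0.25×58) = 14.681 kips/bolt; interior L_c = 2.4375 − 0.6875 = 1.75, R_n = 21.75 kips/bolt. φR_n = 0.75 × (2×14.681 + 6×21.75) = 119.9 kips.
Tension yield (gross): A_g = 3.9375×0.25 = 0.98438 in². φR_n = 0.90 × 36 × 0.98438 = 31.9 kips.
Governing: min(125.2, 119.9, 31.9) = 31.9 kips → gross-section yield.

31.9 kips (gross-section yield governs)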